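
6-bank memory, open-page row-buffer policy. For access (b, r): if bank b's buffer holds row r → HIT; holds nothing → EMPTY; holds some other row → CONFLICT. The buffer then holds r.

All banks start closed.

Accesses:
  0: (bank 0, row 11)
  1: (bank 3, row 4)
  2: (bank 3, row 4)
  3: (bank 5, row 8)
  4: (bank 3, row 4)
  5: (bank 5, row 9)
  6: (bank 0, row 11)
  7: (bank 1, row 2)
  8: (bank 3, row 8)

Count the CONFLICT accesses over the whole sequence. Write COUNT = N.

step 0: bank0 None->11 [EMPTY]
step 1: bank3 None->4 [EMPTY]
step 2: bank3 4->4 [HIT]
step 3: bank5 None->8 [EMPTY]
step 4: bank3 4->4 [HIT]
step 5: bank5 8->9 [CONFLICT]
step 6: bank0 11->11 [HIT]
step 7: bank1 None->2 [EMPTY]
step 8: bank3 4->8 [CONFLICT]

COUNT = 2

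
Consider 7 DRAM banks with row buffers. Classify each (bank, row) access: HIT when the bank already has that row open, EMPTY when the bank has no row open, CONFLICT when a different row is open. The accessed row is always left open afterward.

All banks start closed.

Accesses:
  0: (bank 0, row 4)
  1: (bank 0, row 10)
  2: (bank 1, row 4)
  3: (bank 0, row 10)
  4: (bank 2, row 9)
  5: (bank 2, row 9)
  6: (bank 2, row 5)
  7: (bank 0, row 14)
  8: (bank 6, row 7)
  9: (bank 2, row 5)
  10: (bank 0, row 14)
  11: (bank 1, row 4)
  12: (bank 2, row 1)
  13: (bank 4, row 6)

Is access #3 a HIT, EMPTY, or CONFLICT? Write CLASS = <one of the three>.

0: bank 0 row 4 — prev None → EMPTY
1: bank 0 row 10 — prev 4 → CONFLICT
2: bank 1 row 4 — prev None → EMPTY
3: bank 0 row 10 — prev 10 → HIT
4: bank 2 row 9 — prev None → EMPTY
5: bank 2 row 9 — prev 9 → HIT
6: bank 2 row 5 — prev 9 → CONFLICT
7: bank 0 row 14 — prev 10 → CONFLICT
8: bank 6 row 7 — prev None → EMPTY
9: bank 2 row 5 — prev 5 → HIT
10: bank 0 row 14 — prev 14 → HIT
11: bank 1 row 4 — prev 4 → HIT
12: bank 2 row 1 — prev 5 → CONFLICT
13: bank 4 row 6 — prev None → EMPTY

CLASS = HIT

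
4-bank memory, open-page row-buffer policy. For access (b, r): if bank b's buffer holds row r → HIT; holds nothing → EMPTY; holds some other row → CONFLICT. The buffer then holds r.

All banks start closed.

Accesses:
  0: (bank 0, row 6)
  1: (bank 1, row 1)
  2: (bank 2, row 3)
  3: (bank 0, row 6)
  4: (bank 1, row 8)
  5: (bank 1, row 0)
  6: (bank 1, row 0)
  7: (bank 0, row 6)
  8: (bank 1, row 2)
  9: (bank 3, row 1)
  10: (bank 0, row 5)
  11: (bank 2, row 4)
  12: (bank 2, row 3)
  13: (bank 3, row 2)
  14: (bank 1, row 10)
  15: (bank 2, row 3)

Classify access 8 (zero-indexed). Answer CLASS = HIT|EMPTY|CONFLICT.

CLASS = CONFLICT

#0 (0,6) E
#1 (1,1) E
#2 (2,3) E
#3 (0,6) H  (was 6)
#4 (1,8) C  (was 1)
#5 (1,0) C  (was 8)
#6 (1,0) H  (was 0)
#7 (0,6) H  (was 6)
#8 (1,2) C  (was 0)
#9 (3,1) E
#10 (0,5) C  (was 6)
#11 (2,4) C  (was 3)
#12 (2,3) C  (was 4)
#13 (3,2) C  (was 1)
#14 (1,10) C  (was 2)
#15 (2,3) H  (was 3)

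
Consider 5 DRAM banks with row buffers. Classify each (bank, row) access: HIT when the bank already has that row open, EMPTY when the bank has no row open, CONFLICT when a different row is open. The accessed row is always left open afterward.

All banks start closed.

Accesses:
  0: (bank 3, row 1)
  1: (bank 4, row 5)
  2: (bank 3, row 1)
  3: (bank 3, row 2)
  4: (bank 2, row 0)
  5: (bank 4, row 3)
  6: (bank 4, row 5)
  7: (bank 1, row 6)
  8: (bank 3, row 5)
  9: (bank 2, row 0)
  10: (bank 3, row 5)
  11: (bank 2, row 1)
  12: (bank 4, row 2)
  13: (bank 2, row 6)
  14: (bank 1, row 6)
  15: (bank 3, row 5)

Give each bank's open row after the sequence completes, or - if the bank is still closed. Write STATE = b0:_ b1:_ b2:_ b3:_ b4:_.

  [0] b3 r1: no row ⇒ E
  [1] b4 r5: no row ⇒ E
  [2] b3 r1: had r1 ⇒ H
  [3] b3 r2: had r1 ⇒ C
  [4] b2 r0: no row ⇒ E
  [5] b4 r3: had r5 ⇒ C
  [6] b4 r5: had r3 ⇒ C
  [7] b1 r6: no row ⇒ E
  [8] b3 r5: had r2 ⇒ C
  [9] b2 r0: had r0 ⇒ H
  [10] b3 r5: had r5 ⇒ H
  [11] b2 r1: had r0 ⇒ C
  [12] b4 r2: had r5 ⇒ C
  [13] b2 r6: had r1 ⇒ C
  [14] b1 r6: had r6 ⇒ H
  [15] b3 r5: had r5 ⇒ H

STATE = b0:- b1:6 b2:6 b3:5 b4:2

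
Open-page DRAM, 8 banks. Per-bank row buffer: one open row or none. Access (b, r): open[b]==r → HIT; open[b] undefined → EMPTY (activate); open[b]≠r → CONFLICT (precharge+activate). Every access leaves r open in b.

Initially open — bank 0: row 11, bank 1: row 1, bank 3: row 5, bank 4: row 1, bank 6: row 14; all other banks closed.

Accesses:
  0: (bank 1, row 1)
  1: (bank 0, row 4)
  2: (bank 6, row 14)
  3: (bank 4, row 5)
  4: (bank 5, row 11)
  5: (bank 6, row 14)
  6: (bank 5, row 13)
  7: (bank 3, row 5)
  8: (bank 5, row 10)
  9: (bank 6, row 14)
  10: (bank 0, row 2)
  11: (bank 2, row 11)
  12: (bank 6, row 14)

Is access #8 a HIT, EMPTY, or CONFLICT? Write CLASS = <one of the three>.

CLASS = CONFLICT

step 0: bank1 1->1 [HIT]
step 1: bank0 11->4 [CONFLICT]
step 2: bank6 14->14 [HIT]
step 3: bank4 1->5 [CONFLICT]
step 4: bank5 None->11 [EMPTY]
step 5: bank6 14->14 [HIT]
step 6: bank5 11->13 [CONFLICT]
step 7: bank3 5->5 [HIT]
step 8: bank5 13->10 [CONFLICT]
step 9: bank6 14->14 [HIT]
step 10: bank0 4->2 [CONFLICT]
step 11: bank2 None->11 [EMPTY]
step 12: bank6 14->14 [HIT]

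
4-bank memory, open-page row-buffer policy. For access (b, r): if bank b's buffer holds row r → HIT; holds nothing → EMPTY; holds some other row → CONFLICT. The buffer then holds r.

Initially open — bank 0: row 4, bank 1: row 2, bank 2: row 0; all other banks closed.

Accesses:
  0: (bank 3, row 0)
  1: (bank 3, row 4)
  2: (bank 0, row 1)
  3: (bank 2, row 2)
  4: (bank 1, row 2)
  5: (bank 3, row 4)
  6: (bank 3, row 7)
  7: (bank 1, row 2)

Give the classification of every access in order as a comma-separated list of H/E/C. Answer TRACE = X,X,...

  [0] b3 r0: no row ⇒ E
  [1] b3 r4: had r0 ⇒ C
  [2] b0 r1: had r4 ⇒ C
  [3] b2 r2: had r0 ⇒ C
  [4] b1 r2: had r2 ⇒ H
  [5] b3 r4: had r4 ⇒ H
  [6] b3 r7: had r4 ⇒ C
  [7] b1 r2: had r2 ⇒ H

TRACE = E,C,C,C,H,H,C,H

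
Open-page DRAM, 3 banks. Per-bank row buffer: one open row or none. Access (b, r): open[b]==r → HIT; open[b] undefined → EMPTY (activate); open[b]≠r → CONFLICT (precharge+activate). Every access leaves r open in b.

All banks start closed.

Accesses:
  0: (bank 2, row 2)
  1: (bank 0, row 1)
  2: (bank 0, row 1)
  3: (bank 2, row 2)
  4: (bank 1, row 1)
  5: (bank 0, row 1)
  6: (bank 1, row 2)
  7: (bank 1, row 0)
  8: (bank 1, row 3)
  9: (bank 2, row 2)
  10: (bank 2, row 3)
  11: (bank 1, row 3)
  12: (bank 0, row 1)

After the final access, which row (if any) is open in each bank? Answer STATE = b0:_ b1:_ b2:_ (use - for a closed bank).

STATE = b0:1 b1:3 b2:3

  [0] b2 r2: no row ⇒ E
  [1] b0 r1: no row ⇒ E
  [2] b0 r1: had r1 ⇒ H
  [3] b2 r2: had r2 ⇒ H
  [4] b1 r1: no row ⇒ E
  [5] b0 r1: had r1 ⇒ H
  [6] b1 r2: had r1 ⇒ C
  [7] b1 r0: had r2 ⇒ C
  [8] b1 r3: had r0 ⇒ C
  [9] b2 r2: had r2 ⇒ H
  [10] b2 r3: had r2 ⇒ C
  [11] b1 r3: had r3 ⇒ H
  [12] b0 r1: had r1 ⇒ H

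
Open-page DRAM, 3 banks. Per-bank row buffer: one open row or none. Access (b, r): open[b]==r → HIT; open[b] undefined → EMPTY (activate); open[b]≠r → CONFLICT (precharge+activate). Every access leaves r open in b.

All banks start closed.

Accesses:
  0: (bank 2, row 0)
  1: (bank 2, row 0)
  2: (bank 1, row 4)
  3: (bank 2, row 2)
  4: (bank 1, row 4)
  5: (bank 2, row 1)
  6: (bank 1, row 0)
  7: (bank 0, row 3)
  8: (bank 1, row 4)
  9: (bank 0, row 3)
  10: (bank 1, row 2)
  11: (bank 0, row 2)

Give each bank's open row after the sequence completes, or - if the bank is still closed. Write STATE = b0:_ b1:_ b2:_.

STATE = b0:2 b1:2 b2:1

0: bank 2 row 0 — prev None → EMPTY
1: bank 2 row 0 — prev 0 → HIT
2: bank 1 row 4 — prev None → EMPTY
3: bank 2 row 2 — prev 0 → CONFLICT
4: bank 1 row 4 — prev 4 → HIT
5: bank 2 row 1 — prev 2 → CONFLICT
6: bank 1 row 0 — prev 4 → CONFLICT
7: bank 0 row 3 — prev None → EMPTY
8: bank 1 row 4 — prev 0 → CONFLICT
9: bank 0 row 3 — prev 3 → HIT
10: bank 1 row 2 — prev 4 → CONFLICT
11: bank 0 row 2 — prev 3 → CONFLICT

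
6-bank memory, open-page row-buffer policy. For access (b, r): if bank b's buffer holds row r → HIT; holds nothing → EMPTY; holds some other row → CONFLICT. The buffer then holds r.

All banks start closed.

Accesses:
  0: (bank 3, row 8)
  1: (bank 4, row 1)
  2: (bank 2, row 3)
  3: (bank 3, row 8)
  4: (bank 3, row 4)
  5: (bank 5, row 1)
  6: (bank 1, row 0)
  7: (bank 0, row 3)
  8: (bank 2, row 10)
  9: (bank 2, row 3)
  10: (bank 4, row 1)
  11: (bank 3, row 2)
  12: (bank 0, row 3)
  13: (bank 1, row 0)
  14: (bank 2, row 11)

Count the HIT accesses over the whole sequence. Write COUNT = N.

COUNT = 4

step 0: bank3 None->8 [EMPTY]
step 1: bank4 None->1 [EMPTY]
step 2: bank2 None->3 [EMPTY]
step 3: bank3 8->8 [HIT]
step 4: bank3 8->4 [CONFLICT]
step 5: bank5 None->1 [EMPTY]
step 6: bank1 None->0 [EMPTY]
step 7: bank0 None->3 [EMPTY]
step 8: bank2 3->10 [CONFLICT]
step 9: bank2 10->3 [CONFLICT]
step 10: bank4 1->1 [HIT]
step 11: bank3 4->2 [CONFLICT]
step 12: bank0 3->3 [HIT]
step 13: bank1 0->0 [HIT]
step 14: bank2 3->11 [CONFLICT]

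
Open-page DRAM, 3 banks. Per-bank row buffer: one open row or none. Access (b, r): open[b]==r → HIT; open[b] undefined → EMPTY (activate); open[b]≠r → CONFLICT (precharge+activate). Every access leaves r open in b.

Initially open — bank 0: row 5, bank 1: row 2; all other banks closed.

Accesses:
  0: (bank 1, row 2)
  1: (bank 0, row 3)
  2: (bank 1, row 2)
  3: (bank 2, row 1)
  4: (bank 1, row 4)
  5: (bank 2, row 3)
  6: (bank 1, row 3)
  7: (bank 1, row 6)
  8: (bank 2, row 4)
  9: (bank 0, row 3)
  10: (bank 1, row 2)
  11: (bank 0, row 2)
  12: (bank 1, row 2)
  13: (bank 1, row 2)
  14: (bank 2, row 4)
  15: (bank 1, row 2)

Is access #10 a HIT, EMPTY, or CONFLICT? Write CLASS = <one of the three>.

CLASS = CONFLICT

#0 (1,2) H  (was 2)
#1 (0,3) C  (was 5)
#2 (1,2) H  (was 2)
#3 (2,1) E
#4 (1,4) C  (was 2)
#5 (2,3) C  (was 1)
#6 (1,3) C  (was 4)
#7 (1,6) C  (was 3)
#8 (2,4) C  (was 3)
#9 (0,3) H  (was 3)
#10 (1,2) C  (was 6)
#11 (0,2) C  (was 3)
#12 (1,2) H  (was 2)
#13 (1,2) H  (was 2)
#14 (2,4) H  (was 4)
#15 (1,2) H  (was 2)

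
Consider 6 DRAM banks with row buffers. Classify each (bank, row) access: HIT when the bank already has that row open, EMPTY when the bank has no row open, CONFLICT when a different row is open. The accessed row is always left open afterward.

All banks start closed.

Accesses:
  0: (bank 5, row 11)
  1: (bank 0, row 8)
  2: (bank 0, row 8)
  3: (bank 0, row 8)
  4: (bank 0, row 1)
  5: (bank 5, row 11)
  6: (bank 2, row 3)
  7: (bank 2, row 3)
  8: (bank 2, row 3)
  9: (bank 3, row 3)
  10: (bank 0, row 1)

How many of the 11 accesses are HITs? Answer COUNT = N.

#0 (5,11) E
#1 (0,8) E
#2 (0,8) H  (was 8)
#3 (0,8) H  (was 8)
#4 (0,1) C  (was 8)
#5 (5,11) H  (was 11)
#6 (2,3) E
#7 (2,3) H  (was 3)
#8 (2,3) H  (was 3)
#9 (3,3) E
#10 (0,1) H  (was 1)

COUNT = 6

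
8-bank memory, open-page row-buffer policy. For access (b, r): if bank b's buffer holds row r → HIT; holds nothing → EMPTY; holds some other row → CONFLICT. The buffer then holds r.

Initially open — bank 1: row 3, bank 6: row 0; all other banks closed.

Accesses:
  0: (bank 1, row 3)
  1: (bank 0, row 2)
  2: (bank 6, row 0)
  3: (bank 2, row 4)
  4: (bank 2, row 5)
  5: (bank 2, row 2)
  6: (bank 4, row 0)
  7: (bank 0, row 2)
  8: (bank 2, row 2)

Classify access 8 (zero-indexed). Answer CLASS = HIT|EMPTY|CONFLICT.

#0 (1,3) H  (was 3)
#1 (0,2) E
#2 (6,0) H  (was 0)
#3 (2,4) E
#4 (2,5) C  (was 4)
#5 (2,2) C  (was 5)
#6 (4,0) E
#7 (0,2) H  (was 2)
#8 (2,2) H  (was 2)

CLASS = HIT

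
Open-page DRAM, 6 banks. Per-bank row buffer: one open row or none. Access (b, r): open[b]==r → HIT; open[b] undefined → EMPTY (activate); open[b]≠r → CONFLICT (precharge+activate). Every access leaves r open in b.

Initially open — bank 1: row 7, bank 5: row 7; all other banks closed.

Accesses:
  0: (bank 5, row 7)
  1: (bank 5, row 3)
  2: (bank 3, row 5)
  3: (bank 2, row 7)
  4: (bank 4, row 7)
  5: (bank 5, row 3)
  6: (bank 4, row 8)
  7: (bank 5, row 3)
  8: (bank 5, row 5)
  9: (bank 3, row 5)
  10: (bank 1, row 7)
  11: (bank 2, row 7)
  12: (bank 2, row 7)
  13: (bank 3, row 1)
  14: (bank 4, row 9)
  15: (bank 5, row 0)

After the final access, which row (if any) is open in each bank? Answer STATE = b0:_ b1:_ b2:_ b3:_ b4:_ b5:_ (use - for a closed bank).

step 0: bank5 7->7 [HIT]
step 1: bank5 7->3 [CONFLICT]
step 2: bank3 None->5 [EMPTY]
step 3: bank2 None->7 [EMPTY]
step 4: bank4 None->7 [EMPTY]
step 5: bank5 3->3 [HIT]
step 6: bank4 7->8 [CONFLICT]
step 7: bank5 3->3 [HIT]
step 8: bank5 3->5 [CONFLICT]
step 9: bank3 5->5 [HIT]
step 10: bank1 7->7 [HIT]
step 11: bank2 7->7 [HIT]
step 12: bank2 7->7 [HIT]
step 13: bank3 5->1 [CONFLICT]
step 14: bank4 8->9 [CONFLICT]
step 15: bank5 5->0 [CONFLICT]

STATE = b0:- b1:7 b2:7 b3:1 b4:9 b5:0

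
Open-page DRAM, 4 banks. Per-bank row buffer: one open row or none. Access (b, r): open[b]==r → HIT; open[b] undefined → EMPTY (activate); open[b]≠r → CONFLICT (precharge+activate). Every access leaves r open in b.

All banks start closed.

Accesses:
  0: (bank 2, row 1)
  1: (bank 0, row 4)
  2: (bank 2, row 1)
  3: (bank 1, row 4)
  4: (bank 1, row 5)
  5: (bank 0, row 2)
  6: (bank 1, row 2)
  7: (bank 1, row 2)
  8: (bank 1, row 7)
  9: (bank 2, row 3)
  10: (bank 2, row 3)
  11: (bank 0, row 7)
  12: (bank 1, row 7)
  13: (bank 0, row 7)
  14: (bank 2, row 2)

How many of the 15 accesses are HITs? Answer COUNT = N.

  [0] b2 r1: no row ⇒ E
  [1] b0 r4: no row ⇒ E
  [2] b2 r1: had r1 ⇒ H
  [3] b1 r4: no row ⇒ E
  [4] b1 r5: had r4 ⇒ C
  [5] b0 r2: had r4 ⇒ C
  [6] b1 r2: had r5 ⇒ C
  [7] b1 r2: had r2 ⇒ H
  [8] b1 r7: had r2 ⇒ C
  [9] b2 r3: had r1 ⇒ C
  [10] b2 r3: had r3 ⇒ H
  [11] b0 r7: had r2 ⇒ C
  [12] b1 r7: had r7 ⇒ H
  [13] b0 r7: had r7 ⇒ H
  [14] b2 r2: had r3 ⇒ C

COUNT = 5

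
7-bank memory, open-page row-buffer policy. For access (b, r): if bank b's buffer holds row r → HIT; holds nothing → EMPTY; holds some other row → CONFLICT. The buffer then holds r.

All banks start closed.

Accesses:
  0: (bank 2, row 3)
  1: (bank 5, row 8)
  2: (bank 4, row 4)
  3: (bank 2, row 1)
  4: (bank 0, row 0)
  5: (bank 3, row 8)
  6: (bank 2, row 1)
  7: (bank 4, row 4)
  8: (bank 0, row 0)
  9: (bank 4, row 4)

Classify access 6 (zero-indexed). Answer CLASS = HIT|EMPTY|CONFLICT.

CLASS = HIT

  [0] b2 r3: no row ⇒ E
  [1] b5 r8: no row ⇒ E
  [2] b4 r4: no row ⇒ E
  [3] b2 r1: had r3 ⇒ C
  [4] b0 r0: no row ⇒ E
  [5] b3 r8: no row ⇒ E
  [6] b2 r1: had r1 ⇒ H
  [7] b4 r4: had r4 ⇒ H
  [8] b0 r0: had r0 ⇒ H
  [9] b4 r4: had r4 ⇒ H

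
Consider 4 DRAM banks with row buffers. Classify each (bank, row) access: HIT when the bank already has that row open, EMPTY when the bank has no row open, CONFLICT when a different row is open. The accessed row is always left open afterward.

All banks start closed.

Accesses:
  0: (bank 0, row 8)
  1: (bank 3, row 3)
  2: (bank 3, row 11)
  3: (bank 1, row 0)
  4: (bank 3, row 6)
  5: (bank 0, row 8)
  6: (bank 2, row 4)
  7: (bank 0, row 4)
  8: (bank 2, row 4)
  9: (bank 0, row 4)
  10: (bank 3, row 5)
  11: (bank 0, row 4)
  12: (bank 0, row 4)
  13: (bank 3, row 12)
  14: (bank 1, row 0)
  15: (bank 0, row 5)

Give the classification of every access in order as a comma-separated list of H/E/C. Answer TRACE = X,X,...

0: bank 0 row 8 — prev None → EMPTY
1: bank 3 row 3 — prev None → EMPTY
2: bank 3 row 11 — prev 3 → CONFLICT
3: bank 1 row 0 — prev None → EMPTY
4: bank 3 row 6 — prev 11 → CONFLICT
5: bank 0 row 8 — prev 8 → HIT
6: bank 2 row 4 — prev None → EMPTY
7: bank 0 row 4 — prev 8 → CONFLICT
8: bank 2 row 4 — prev 4 → HIT
9: bank 0 row 4 — prev 4 → HIT
10: bank 3 row 5 — prev 6 → CONFLICT
11: bank 0 row 4 — prev 4 → HIT
12: bank 0 row 4 — prev 4 → HIT
13: bank 3 row 12 — prev 5 → CONFLICT
14: bank 1 row 0 — prev 0 → HIT
15: bank 0 row 5 — prev 4 → CONFLICT

TRACE = E,E,C,E,C,H,E,C,H,H,C,H,H,C,H,C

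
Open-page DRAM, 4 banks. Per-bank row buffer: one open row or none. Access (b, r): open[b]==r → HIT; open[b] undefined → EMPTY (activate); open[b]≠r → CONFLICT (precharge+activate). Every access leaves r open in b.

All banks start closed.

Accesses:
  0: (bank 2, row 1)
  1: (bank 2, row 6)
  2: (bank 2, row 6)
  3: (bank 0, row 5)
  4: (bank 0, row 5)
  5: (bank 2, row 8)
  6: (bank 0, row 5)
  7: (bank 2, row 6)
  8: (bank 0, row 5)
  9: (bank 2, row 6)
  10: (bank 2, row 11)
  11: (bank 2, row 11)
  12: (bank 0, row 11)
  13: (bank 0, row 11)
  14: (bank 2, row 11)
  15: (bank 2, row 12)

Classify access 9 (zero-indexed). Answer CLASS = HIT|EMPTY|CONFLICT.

CLASS = HIT

#0 (2,1) E
#1 (2,6) C  (was 1)
#2 (2,6) H  (was 6)
#3 (0,5) E
#4 (0,5) H  (was 5)
#5 (2,8) C  (was 6)
#6 (0,5) H  (was 5)
#7 (2,6) C  (was 8)
#8 (0,5) H  (was 5)
#9 (2,6) H  (was 6)
#10 (2,11) C  (was 6)
#11 (2,11) H  (was 11)
#12 (0,11) C  (was 5)
#13 (0,11) H  (was 11)
#14 (2,11) H  (was 11)
#15 (2,12) C  (was 11)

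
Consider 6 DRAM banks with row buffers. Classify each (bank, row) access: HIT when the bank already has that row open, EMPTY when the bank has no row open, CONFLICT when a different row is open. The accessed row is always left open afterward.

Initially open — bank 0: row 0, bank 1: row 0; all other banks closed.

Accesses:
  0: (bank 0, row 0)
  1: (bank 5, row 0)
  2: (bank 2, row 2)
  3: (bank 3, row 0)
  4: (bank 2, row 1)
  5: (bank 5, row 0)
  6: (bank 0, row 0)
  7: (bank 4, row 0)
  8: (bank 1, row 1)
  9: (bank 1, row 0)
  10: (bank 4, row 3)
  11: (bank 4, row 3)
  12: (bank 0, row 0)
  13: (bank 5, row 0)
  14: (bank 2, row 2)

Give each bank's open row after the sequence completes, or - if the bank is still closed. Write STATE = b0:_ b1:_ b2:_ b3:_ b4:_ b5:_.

STATE = b0:0 b1:0 b2:2 b3:0 b4:3 b5:0

step 0: bank0 0->0 [HIT]
step 1: bank5 None->0 [EMPTY]
step 2: bank2 None->2 [EMPTY]
step 3: bank3 None->0 [EMPTY]
step 4: bank2 2->1 [CONFLICT]
step 5: bank5 0->0 [HIT]
step 6: bank0 0->0 [HIT]
step 7: bank4 None->0 [EMPTY]
step 8: bank1 0->1 [CONFLICT]
step 9: bank1 1->0 [CONFLICT]
step 10: bank4 0->3 [CONFLICT]
step 11: bank4 3->3 [HIT]
step 12: bank0 0->0 [HIT]
step 13: bank5 0->0 [HIT]
step 14: bank2 1->2 [CONFLICT]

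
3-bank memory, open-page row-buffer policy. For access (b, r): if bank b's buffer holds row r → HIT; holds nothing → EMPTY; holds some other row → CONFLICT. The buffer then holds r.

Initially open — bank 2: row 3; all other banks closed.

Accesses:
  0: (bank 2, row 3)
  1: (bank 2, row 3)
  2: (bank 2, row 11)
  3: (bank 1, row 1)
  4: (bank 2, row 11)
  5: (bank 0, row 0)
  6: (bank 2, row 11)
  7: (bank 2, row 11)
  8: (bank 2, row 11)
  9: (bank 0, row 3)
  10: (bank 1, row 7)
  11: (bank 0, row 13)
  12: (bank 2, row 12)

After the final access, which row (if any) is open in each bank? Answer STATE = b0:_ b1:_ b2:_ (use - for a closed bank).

STATE = b0:13 b1:7 b2:12

step 0: bank2 3->3 [HIT]
step 1: bank2 3->3 [HIT]
step 2: bank2 3->11 [CONFLICT]
step 3: bank1 None->1 [EMPTY]
step 4: bank2 11->11 [HIT]
step 5: bank0 None->0 [EMPTY]
step 6: bank2 11->11 [HIT]
step 7: bank2 11->11 [HIT]
step 8: bank2 11->11 [HIT]
step 9: bank0 0->3 [CONFLICT]
step 10: bank1 1->7 [CONFLICT]
step 11: bank0 3->13 [CONFLICT]
step 12: bank2 11->12 [CONFLICT]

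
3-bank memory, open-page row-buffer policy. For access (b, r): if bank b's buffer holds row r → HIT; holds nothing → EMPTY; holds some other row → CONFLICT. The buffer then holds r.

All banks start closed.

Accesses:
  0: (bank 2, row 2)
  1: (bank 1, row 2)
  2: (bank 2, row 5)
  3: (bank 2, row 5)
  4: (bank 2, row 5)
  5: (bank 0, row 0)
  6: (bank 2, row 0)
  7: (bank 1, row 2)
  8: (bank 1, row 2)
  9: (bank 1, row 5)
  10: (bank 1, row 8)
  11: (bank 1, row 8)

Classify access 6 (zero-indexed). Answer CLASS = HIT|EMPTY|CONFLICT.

0: bank 2 row 2 — prev None → EMPTY
1: bank 1 row 2 — prev None → EMPTY
2: bank 2 row 5 — prev 2 → CONFLICT
3: bank 2 row 5 — prev 5 → HIT
4: bank 2 row 5 — prev 5 → HIT
5: bank 0 row 0 — prev None → EMPTY
6: bank 2 row 0 — prev 5 → CONFLICT
7: bank 1 row 2 — prev 2 → HIT
8: bank 1 row 2 — prev 2 → HIT
9: bank 1 row 5 — prev 2 → CONFLICT
10: bank 1 row 8 — prev 5 → CONFLICT
11: bank 1 row 8 — prev 8 → HIT

CLASS = CONFLICT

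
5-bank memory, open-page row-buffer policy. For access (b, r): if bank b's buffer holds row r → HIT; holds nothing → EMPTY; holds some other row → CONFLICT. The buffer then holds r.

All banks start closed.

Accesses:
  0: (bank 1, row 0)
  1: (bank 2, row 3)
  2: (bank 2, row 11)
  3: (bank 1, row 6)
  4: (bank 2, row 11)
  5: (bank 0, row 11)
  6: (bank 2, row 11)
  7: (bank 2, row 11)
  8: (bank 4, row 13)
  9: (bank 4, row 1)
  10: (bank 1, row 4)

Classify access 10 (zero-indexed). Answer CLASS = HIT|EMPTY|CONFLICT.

#0 (1,0) E
#1 (2,3) E
#2 (2,11) C  (was 3)
#3 (1,6) C  (was 0)
#4 (2,11) H  (was 11)
#5 (0,11) E
#6 (2,11) H  (was 11)
#7 (2,11) H  (was 11)
#8 (4,13) E
#9 (4,1) C  (was 13)
#10 (1,4) C  (was 6)

CLASS = CONFLICT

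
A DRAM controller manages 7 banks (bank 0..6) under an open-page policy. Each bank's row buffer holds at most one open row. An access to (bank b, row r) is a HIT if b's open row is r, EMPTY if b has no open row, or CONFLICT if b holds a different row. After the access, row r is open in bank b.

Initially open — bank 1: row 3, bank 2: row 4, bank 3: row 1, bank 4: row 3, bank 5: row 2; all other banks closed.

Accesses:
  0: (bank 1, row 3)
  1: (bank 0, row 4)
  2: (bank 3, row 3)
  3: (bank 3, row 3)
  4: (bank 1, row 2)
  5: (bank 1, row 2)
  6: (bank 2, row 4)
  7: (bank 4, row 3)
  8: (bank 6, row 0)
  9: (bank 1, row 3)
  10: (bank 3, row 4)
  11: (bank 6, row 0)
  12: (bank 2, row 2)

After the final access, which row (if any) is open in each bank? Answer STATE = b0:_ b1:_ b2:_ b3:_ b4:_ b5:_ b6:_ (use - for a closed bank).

STATE = b0:4 b1:3 b2:2 b3:4 b4:3 b5:2 b6:0

0: bank 1 row 3 — prev 3 → HIT
1: bank 0 row 4 — prev None → EMPTY
2: bank 3 row 3 — prev 1 → CONFLICT
3: bank 3 row 3 — prev 3 → HIT
4: bank 1 row 2 — prev 3 → CONFLICT
5: bank 1 row 2 — prev 2 → HIT
6: bank 2 row 4 — prev 4 → HIT
7: bank 4 row 3 — prev 3 → HIT
8: bank 6 row 0 — prev None → EMPTY
9: bank 1 row 3 — prev 2 → CONFLICT
10: bank 3 row 4 — prev 3 → CONFLICT
11: bank 6 row 0 — prev 0 → HIT
12: bank 2 row 2 — prev 4 → CONFLICT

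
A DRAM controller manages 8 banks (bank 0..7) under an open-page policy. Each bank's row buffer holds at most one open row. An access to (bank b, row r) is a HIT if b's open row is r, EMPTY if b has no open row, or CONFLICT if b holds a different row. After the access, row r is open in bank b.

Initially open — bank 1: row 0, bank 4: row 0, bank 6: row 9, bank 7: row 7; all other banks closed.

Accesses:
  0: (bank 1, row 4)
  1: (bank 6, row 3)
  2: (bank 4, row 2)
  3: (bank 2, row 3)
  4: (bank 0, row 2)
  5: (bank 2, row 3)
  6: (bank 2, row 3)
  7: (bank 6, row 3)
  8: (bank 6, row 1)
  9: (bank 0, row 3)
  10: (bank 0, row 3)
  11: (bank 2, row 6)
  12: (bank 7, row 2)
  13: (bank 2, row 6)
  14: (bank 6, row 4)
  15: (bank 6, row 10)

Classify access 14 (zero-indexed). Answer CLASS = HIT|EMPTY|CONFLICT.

#0 (1,4) C  (was 0)
#1 (6,3) C  (was 9)
#2 (4,2) C  (was 0)
#3 (2,3) E
#4 (0,2) E
#5 (2,3) H  (was 3)
#6 (2,3) H  (was 3)
#7 (6,3) H  (was 3)
#8 (6,1) C  (was 3)
#9 (0,3) C  (was 2)
#10 (0,3) H  (was 3)
#11 (2,6) C  (was 3)
#12 (7,2) C  (was 7)
#13 (2,6) H  (was 6)
#14 (6,4) C  (was 1)
#15 (6,10) C  (was 4)

CLASS = CONFLICT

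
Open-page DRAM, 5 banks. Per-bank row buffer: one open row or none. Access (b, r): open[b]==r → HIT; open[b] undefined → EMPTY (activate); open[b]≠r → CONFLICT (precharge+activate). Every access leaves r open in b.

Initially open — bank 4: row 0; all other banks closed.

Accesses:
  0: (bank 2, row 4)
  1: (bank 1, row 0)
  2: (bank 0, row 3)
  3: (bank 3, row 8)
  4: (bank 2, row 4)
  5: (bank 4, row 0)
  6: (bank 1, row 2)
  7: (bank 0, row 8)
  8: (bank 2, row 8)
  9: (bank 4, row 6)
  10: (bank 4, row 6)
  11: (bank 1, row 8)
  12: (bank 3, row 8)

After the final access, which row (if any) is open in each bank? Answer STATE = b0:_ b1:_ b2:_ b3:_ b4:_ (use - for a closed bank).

step 0: bank2 None->4 [EMPTY]
step 1: bank1 None->0 [EMPTY]
step 2: bank0 None->3 [EMPTY]
step 3: bank3 None->8 [EMPTY]
step 4: bank2 4->4 [HIT]
step 5: bank4 0->0 [HIT]
step 6: bank1 0->2 [CONFLICT]
step 7: bank0 3->8 [CONFLICT]
step 8: bank2 4->8 [CONFLICT]
step 9: bank4 0->6 [CONFLICT]
step 10: bank4 6->6 [HIT]
step 11: bank1 2->8 [CONFLICT]
step 12: bank3 8->8 [HIT]

STATE = b0:8 b1:8 b2:8 b3:8 b4:6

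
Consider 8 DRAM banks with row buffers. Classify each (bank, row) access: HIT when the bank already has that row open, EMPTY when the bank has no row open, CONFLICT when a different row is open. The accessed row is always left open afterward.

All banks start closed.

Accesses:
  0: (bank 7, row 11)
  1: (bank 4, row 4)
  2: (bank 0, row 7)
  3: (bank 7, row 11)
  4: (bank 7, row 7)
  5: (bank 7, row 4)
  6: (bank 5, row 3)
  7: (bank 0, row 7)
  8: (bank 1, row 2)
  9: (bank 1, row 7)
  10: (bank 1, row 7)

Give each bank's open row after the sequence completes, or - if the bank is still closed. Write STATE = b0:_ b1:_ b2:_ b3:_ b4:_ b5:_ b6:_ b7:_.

STATE = b0:7 b1:7 b2:- b3:- b4:4 b5:3 b6:- b7:4

0: bank 7 row 11 — prev None → EMPTY
1: bank 4 row 4 — prev None → EMPTY
2: bank 0 row 7 — prev None → EMPTY
3: bank 7 row 11 — prev 11 → HIT
4: bank 7 row 7 — prev 11 → CONFLICT
5: bank 7 row 4 — prev 7 → CONFLICT
6: bank 5 row 3 — prev None → EMPTY
7: bank 0 row 7 — prev 7 → HIT
8: bank 1 row 2 — prev None → EMPTY
9: bank 1 row 7 — prev 2 → CONFLICT
10: bank 1 row 7 — prev 7 → HIT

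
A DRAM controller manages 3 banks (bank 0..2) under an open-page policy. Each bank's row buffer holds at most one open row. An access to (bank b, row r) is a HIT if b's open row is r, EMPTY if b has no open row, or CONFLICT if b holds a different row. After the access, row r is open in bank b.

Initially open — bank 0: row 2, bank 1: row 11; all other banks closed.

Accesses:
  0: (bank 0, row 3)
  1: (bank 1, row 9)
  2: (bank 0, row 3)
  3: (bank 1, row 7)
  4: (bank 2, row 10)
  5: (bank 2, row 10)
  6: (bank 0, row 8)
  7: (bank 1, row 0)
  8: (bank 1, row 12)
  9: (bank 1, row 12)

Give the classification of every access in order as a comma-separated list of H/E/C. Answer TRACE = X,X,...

0: bank 0 row 3 — prev 2 → CONFLICT
1: bank 1 row 9 — prev 11 → CONFLICT
2: bank 0 row 3 — prev 3 → HIT
3: bank 1 row 7 — prev 9 → CONFLICT
4: bank 2 row 10 — prev None → EMPTY
5: bank 2 row 10 — prev 10 → HIT
6: bank 0 row 8 — prev 3 → CONFLICT
7: bank 1 row 0 — prev 7 → CONFLICT
8: bank 1 row 12 — prev 0 → CONFLICT
9: bank 1 row 12 — prev 12 → HIT

TRACE = C,C,H,C,E,H,C,C,C,H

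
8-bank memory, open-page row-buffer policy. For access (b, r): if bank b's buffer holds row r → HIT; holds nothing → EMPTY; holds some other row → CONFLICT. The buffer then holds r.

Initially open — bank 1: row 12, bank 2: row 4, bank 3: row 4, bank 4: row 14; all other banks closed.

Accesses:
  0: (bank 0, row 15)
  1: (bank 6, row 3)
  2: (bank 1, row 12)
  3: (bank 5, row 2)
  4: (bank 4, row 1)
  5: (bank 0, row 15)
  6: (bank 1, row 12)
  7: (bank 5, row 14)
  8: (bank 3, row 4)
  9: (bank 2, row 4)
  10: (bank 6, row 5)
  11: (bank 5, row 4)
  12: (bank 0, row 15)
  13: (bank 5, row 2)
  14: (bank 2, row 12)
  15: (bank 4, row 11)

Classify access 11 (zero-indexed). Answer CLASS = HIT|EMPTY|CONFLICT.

CLASS = CONFLICT

step 0: bank0 None->15 [EMPTY]
step 1: bank6 None->3 [EMPTY]
step 2: bank1 12->12 [HIT]
step 3: bank5 None->2 [EMPTY]
step 4: bank4 14->1 [CONFLICT]
step 5: bank0 15->15 [HIT]
step 6: bank1 12->12 [HIT]
step 7: bank5 2->14 [CONFLICT]
step 8: bank3 4->4 [HIT]
step 9: bank2 4->4 [HIT]
step 10: bank6 3->5 [CONFLICT]
step 11: bank5 14->4 [CONFLICT]
step 12: bank0 15->15 [HIT]
step 13: bank5 4->2 [CONFLICT]
step 14: bank2 4->12 [CONFLICT]
step 15: bank4 1->11 [CONFLICT]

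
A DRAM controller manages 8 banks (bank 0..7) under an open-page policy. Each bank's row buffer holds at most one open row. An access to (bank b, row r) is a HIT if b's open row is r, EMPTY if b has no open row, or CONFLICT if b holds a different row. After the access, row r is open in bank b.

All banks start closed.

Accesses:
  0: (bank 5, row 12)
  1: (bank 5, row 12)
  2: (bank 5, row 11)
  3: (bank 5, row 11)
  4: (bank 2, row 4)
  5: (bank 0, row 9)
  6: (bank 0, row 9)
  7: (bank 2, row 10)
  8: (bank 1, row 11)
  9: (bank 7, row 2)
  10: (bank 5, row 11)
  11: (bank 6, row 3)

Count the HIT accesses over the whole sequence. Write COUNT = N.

COUNT = 4

0: bank 5 row 12 — prev None → EMPTY
1: bank 5 row 12 — prev 12 → HIT
2: bank 5 row 11 — prev 12 → CONFLICT
3: bank 5 row 11 — prev 11 → HIT
4: bank 2 row 4 — prev None → EMPTY
5: bank 0 row 9 — prev None → EMPTY
6: bank 0 row 9 — prev 9 → HIT
7: bank 2 row 10 — prev 4 → CONFLICT
8: bank 1 row 11 — prev None → EMPTY
9: bank 7 row 2 — prev None → EMPTY
10: bank 5 row 11 — prev 11 → HIT
11: bank 6 row 3 — prev None → EMPTY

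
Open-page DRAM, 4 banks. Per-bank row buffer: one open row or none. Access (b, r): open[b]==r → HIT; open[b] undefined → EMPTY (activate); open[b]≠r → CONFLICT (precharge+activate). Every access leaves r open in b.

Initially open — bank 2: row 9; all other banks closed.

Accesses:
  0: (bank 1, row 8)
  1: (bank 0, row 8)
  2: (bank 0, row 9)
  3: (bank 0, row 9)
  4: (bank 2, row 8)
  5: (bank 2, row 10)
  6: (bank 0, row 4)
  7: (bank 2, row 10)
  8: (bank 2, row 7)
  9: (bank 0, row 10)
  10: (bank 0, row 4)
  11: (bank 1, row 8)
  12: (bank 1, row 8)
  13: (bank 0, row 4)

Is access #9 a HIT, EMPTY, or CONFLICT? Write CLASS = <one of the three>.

CLASS = CONFLICT

  [0] b1 r8: no row ⇒ E
  [1] b0 r8: no row ⇒ E
  [2] b0 r9: had r8 ⇒ C
  [3] b0 r9: had r9 ⇒ H
  [4] b2 r8: had r9 ⇒ C
  [5] b2 r10: had r8 ⇒ C
  [6] b0 r4: had r9 ⇒ C
  [7] b2 r10: had r10 ⇒ H
  [8] b2 r7: had r10 ⇒ C
  [9] b0 r10: had r4 ⇒ C
  [10] b0 r4: had r10 ⇒ C
  [11] b1 r8: had r8 ⇒ H
  [12] b1 r8: had r8 ⇒ H
  [13] b0 r4: had r4 ⇒ H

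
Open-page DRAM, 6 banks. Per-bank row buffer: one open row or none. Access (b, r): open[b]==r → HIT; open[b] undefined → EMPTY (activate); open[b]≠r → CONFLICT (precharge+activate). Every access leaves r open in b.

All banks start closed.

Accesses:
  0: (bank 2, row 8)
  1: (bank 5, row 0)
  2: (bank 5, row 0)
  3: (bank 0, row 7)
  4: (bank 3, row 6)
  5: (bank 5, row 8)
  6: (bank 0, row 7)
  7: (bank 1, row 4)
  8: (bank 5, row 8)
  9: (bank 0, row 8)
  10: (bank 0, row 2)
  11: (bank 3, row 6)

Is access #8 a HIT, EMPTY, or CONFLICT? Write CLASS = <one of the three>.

0: bank 2 row 8 — prev None → EMPTY
1: bank 5 row 0 — prev None → EMPTY
2: bank 5 row 0 — prev 0 → HIT
3: bank 0 row 7 — prev None → EMPTY
4: bank 3 row 6 — prev None → EMPTY
5: bank 5 row 8 — prev 0 → CONFLICT
6: bank 0 row 7 — prev 7 → HIT
7: bank 1 row 4 — prev None → EMPTY
8: bank 5 row 8 — prev 8 → HIT
9: bank 0 row 8 — prev 7 → CONFLICT
10: bank 0 row 2 — prev 8 → CONFLICT
11: bank 3 row 6 — prev 6 → HIT

CLASS = HIT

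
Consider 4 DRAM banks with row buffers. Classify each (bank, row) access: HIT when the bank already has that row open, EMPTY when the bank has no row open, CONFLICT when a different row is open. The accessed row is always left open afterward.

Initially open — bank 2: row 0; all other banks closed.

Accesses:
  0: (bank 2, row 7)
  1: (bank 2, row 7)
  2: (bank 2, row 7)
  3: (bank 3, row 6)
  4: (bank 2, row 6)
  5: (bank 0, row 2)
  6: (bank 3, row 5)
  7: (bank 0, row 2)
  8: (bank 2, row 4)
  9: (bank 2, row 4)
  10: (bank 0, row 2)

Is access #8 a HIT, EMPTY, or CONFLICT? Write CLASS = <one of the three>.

step 0: bank2 0->7 [CONFLICT]
step 1: bank2 7->7 [HIT]
step 2: bank2 7->7 [HIT]
step 3: bank3 None->6 [EMPTY]
step 4: bank2 7->6 [CONFLICT]
step 5: bank0 None->2 [EMPTY]
step 6: bank3 6->5 [CONFLICT]
step 7: bank0 2->2 [HIT]
step 8: bank2 6->4 [CONFLICT]
step 9: bank2 4->4 [HIT]
step 10: bank0 2->2 [HIT]

CLASS = CONFLICT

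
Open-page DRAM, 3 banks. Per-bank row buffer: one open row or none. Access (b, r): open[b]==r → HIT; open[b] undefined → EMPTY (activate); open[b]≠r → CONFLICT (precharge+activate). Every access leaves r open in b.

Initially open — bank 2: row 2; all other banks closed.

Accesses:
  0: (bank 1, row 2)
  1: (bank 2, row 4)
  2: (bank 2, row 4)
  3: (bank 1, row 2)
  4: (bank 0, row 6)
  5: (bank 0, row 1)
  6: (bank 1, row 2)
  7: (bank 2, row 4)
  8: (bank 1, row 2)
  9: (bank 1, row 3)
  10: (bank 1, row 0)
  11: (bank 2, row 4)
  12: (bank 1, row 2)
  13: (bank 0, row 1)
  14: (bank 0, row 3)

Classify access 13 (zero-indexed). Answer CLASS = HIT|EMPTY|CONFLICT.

CLASS = HIT

step 0: bank1 None->2 [EMPTY]
step 1: bank2 2->4 [CONFLICT]
step 2: bank2 4->4 [HIT]
step 3: bank1 2->2 [HIT]
step 4: bank0 None->6 [EMPTY]
step 5: bank0 6->1 [CONFLICT]
step 6: bank1 2->2 [HIT]
step 7: bank2 4->4 [HIT]
step 8: bank1 2->2 [HIT]
step 9: bank1 2->3 [CONFLICT]
step 10: bank1 3->0 [CONFLICT]
step 11: bank2 4->4 [HIT]
step 12: bank1 0->2 [CONFLICT]
step 13: bank0 1->1 [HIT]
step 14: bank0 1->3 [CONFLICT]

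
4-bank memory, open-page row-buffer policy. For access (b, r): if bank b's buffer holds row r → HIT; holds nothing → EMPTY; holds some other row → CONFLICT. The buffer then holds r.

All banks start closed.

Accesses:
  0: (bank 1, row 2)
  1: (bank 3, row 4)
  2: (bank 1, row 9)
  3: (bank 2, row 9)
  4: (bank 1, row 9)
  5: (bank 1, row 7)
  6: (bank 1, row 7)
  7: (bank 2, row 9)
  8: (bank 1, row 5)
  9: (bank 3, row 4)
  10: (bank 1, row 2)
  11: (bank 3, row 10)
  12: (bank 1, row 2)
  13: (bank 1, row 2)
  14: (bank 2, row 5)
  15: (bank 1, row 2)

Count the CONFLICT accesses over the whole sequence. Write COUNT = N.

COUNT = 6

0: bank 1 row 2 — prev None → EMPTY
1: bank 3 row 4 — prev None → EMPTY
2: bank 1 row 9 — prev 2 → CONFLICT
3: bank 2 row 9 — prev None → EMPTY
4: bank 1 row 9 — prev 9 → HIT
5: bank 1 row 7 — prev 9 → CONFLICT
6: bank 1 row 7 — prev 7 → HIT
7: bank 2 row 9 — prev 9 → HIT
8: bank 1 row 5 — prev 7 → CONFLICT
9: bank 3 row 4 — prev 4 → HIT
10: bank 1 row 2 — prev 5 → CONFLICT
11: bank 3 row 10 — prev 4 → CONFLICT
12: bank 1 row 2 — prev 2 → HIT
13: bank 1 row 2 — prev 2 → HIT
14: bank 2 row 5 — prev 9 → CONFLICT
15: bank 1 row 2 — prev 2 → HIT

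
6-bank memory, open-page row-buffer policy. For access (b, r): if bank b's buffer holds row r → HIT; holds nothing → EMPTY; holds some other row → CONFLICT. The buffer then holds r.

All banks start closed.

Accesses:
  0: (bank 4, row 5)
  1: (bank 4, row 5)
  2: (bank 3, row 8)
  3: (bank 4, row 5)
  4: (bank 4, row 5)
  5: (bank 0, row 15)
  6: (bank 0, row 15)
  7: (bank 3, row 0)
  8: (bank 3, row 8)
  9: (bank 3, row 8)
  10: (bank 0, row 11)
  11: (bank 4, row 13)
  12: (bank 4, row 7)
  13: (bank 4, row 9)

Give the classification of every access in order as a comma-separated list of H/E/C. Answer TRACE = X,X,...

0: bank 4 row 5 — prev None → EMPTY
1: bank 4 row 5 — prev 5 → HIT
2: bank 3 row 8 — prev None → EMPTY
3: bank 4 row 5 — prev 5 → HIT
4: bank 4 row 5 — prev 5 → HIT
5: bank 0 row 15 — prev None → EMPTY
6: bank 0 row 15 — prev 15 → HIT
7: bank 3 row 0 — prev 8 → CONFLICT
8: bank 3 row 8 — prev 0 → CONFLICT
9: bank 3 row 8 — prev 8 → HIT
10: bank 0 row 11 — prev 15 → CONFLICT
11: bank 4 row 13 — prev 5 → CONFLICT
12: bank 4 row 7 — prev 13 → CONFLICT
13: bank 4 row 9 — prev 7 → CONFLICT

TRACE = E,H,E,H,H,E,H,C,C,H,C,C,C,C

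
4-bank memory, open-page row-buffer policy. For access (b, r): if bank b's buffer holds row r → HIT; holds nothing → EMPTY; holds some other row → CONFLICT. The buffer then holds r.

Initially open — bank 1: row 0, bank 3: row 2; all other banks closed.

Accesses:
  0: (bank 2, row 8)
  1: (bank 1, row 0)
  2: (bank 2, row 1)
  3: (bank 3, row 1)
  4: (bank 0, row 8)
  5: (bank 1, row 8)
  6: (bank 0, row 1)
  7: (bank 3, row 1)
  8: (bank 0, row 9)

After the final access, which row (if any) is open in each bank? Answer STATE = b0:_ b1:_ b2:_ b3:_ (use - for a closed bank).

STATE = b0:9 b1:8 b2:1 b3:1

#0 (2,8) E
#1 (1,0) H  (was 0)
#2 (2,1) C  (was 8)
#3 (3,1) C  (was 2)
#4 (0,8) E
#5 (1,8) C  (was 0)
#6 (0,1) C  (was 8)
#7 (3,1) H  (was 1)
#8 (0,9) C  (was 1)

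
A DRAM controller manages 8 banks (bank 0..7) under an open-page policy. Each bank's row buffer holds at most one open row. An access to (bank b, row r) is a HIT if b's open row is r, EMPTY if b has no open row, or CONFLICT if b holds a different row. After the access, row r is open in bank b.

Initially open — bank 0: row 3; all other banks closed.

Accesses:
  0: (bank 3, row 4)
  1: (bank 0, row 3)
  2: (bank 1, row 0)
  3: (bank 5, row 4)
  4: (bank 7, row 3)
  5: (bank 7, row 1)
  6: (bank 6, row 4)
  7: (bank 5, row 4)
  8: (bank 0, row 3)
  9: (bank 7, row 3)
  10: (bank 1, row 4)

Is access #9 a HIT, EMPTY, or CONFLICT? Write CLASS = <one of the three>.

CLASS = CONFLICT

  [0] b3 r4: no row ⇒ E
  [1] b0 r3: had r3 ⇒ H
  [2] b1 r0: no row ⇒ E
  [3] b5 r4: no row ⇒ E
  [4] b7 r3: no row ⇒ E
  [5] b7 r1: had r3 ⇒ C
  [6] b6 r4: no row ⇒ E
  [7] b5 r4: had r4 ⇒ H
  [8] b0 r3: had r3 ⇒ H
  [9] b7 r3: had r1 ⇒ C
  [10] b1 r4: had r0 ⇒ C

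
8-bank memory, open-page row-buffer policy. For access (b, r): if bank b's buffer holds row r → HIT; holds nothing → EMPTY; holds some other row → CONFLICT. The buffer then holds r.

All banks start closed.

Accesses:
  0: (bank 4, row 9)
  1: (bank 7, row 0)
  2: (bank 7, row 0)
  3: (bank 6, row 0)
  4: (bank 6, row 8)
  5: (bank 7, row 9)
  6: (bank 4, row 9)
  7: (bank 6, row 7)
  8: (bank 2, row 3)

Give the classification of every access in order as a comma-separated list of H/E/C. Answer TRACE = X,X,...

TRACE = E,E,H,E,C,C,H,C,E

step 0: bank4 None->9 [EMPTY]
step 1: bank7 None->0 [EMPTY]
step 2: bank7 0->0 [HIT]
step 3: bank6 None->0 [EMPTY]
step 4: bank6 0->8 [CONFLICT]
step 5: bank7 0->9 [CONFLICT]
step 6: bank4 9->9 [HIT]
step 7: bank6 8->7 [CONFLICT]
step 8: bank2 None->3 [EMPTY]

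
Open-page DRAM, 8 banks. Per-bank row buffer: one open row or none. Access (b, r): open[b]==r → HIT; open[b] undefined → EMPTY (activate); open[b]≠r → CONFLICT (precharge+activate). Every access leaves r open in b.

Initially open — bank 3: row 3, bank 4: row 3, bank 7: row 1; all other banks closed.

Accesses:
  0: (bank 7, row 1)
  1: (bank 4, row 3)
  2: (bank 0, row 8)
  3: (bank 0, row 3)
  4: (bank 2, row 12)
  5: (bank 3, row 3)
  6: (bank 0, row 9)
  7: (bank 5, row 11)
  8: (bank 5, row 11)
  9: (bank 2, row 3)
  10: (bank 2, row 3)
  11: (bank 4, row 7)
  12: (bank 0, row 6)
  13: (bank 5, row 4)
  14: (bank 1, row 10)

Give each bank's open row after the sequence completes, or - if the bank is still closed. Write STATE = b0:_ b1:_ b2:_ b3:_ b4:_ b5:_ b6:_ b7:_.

STATE = b0:6 b1:10 b2:3 b3:3 b4:7 b5:4 b6:- b7:1

step 0: bank7 1->1 [HIT]
step 1: bank4 3->3 [HIT]
step 2: bank0 None->8 [EMPTY]
step 3: bank0 8->3 [CONFLICT]
step 4: bank2 None->12 [EMPTY]
step 5: bank3 3->3 [HIT]
step 6: bank0 3->9 [CONFLICT]
step 7: bank5 None->11 [EMPTY]
step 8: bank5 11->11 [HIT]
step 9: bank2 12->3 [CONFLICT]
step 10: bank2 3->3 [HIT]
step 11: bank4 3->7 [CONFLICT]
step 12: bank0 9->6 [CONFLICT]
step 13: bank5 11->4 [CONFLICT]
step 14: bank1 None->10 [EMPTY]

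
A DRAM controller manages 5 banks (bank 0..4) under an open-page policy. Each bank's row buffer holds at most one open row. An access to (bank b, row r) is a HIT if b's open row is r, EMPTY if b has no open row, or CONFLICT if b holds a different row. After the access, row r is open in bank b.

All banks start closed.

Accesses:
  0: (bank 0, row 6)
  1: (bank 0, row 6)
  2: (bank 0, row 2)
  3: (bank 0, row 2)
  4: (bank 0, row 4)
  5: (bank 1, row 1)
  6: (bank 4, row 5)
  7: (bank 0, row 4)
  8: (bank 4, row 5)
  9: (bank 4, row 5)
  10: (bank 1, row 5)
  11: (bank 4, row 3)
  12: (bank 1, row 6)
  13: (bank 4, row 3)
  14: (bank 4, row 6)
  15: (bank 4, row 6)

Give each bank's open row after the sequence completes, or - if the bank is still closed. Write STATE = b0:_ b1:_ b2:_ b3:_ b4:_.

STATE = b0:4 b1:6 b2:- b3:- b4:6

step 0: bank0 None->6 [EMPTY]
step 1: bank0 6->6 [HIT]
step 2: bank0 6->2 [CONFLICT]
step 3: bank0 2->2 [HIT]
step 4: bank0 2->4 [CONFLICT]
step 5: bank1 None->1 [EMPTY]
step 6: bank4 None->5 [EMPTY]
step 7: bank0 4->4 [HIT]
step 8: bank4 5->5 [HIT]
step 9: bank4 5->5 [HIT]
step 10: bank1 1->5 [CONFLICT]
step 11: bank4 5->3 [CONFLICT]
step 12: bank1 5->6 [CONFLICT]
step 13: bank4 3->3 [HIT]
step 14: bank4 3->6 [CONFLICT]
step 15: bank4 6->6 [HIT]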